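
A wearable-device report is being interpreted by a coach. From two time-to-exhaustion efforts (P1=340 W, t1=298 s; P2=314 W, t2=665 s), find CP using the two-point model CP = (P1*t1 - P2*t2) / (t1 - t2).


Work in trial 1 = 101320 J
Work in trial 2 = 208810 J
Delta work = -107490 J
Delta time = -367 s
CP = -107490 / -367 = 292.89 W

292.89 W


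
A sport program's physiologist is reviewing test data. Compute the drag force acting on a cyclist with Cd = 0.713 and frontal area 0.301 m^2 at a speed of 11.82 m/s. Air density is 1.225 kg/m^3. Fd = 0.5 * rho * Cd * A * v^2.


Step 1: v^2 = 139.7124
Step 2: Fd = 0.5 * 1.225 * 0.713 * 0.301 * 139.7124
= 18.365 N

18.365 N


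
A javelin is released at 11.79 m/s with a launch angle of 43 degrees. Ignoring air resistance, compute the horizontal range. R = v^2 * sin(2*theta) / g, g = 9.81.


Launch speed squared = 139.0041
sin(2 * 43 deg) = 0.997564
Range = 139.0041 * 0.997564 / 9.81
= 14.135 m

14.135 m


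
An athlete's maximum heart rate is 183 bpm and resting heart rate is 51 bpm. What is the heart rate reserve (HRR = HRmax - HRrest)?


HRR = HRmax - HRrest
= 183 - 51
= 132 bpm

132 bpm


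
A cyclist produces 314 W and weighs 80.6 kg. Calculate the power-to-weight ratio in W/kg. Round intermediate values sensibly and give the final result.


P/W = power / mass
= 314 / 80.6
= 3.896 W/kg

3.896 W/kg


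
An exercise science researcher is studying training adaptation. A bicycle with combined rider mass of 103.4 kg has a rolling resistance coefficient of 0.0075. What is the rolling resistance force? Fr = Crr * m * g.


Fr = 0.0075 * 103.4 * 9.81
= 0.7755 * 9.81
= 7.608 N

7.608 N


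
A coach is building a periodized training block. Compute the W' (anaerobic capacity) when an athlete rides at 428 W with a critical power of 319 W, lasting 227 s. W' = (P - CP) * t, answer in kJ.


Above-CP power = 109 W
Duration = 227 s
W' = 109 * 227 = 24743 J
Convert: 24743 / 1000 = 24.743 kJ

24.743 kJ


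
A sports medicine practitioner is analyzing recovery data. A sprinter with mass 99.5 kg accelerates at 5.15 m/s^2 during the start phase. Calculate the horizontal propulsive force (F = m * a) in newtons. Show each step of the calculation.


F = m * a
= 99.5 * 5.15
= 512.43 N

512.43 N


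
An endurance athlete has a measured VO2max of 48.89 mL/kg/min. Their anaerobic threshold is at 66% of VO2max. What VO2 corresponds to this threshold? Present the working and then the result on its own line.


Anaerobic threshold VO2 = VO2max * 66%
= 48.89 * 0.66
= 32.27 mL/kg/min

32.27 mL/kg/min


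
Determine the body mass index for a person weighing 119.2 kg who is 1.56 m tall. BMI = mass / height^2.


BMI = mass / height^2
= 119.2 / 1.56^2
= 119.2 / 2.4336
= 48.98 kg/m^2

48.98 kg/m^2


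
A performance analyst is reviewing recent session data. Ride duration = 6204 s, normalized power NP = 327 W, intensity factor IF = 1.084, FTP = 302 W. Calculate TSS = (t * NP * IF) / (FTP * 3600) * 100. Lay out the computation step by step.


Numerator = 6204 * 327 * 1.084 = 2199119.472
Denominator = 302 * 3600 = 1087200
TSS = 2199119.472 / 1087200 * 100
= 202.27

202.27 TSS


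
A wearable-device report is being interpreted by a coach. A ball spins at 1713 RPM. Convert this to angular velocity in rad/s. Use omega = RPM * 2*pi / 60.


omega = 1713 * 2 * pi / 60
= 1713 * 6.28318531 / 60
= 10763.096 / 60
= 179.385 rad/s

179.385 rad/s


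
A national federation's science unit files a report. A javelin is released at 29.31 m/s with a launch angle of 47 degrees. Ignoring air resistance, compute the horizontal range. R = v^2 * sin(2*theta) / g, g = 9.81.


Launch speed squared = 859.0761
sin(2 * 47 deg) = 0.997564
Range = 859.0761 * 0.997564 / 9.81
= 87.358 m

87.358 m


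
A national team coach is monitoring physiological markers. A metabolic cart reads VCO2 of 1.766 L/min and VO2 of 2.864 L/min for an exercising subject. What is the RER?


RER = VCO2 / VO2 = 1.766 / 2.864 = 0.6166

0.6166


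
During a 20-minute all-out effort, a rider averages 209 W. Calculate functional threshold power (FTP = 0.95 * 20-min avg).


FTP = 0.95 * 209
= 198.55 W

198.55 W


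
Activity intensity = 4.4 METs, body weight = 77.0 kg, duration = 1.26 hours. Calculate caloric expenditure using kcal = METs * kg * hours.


kcal = 4.4 * 77.0 * 1.26
= 338.8 * 1.26
= 426.89 kcal

426.89 kcal


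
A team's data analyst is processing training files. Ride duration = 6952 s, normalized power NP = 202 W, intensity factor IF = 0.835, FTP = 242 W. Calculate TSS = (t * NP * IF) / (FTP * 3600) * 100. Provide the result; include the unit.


Numerator = 6952 * 202 * 0.835 = 1172593.84
Denominator = 242 * 3600 = 871200
TSS = 1172593.84 / 871200 * 100
= 134.6

134.6 TSS


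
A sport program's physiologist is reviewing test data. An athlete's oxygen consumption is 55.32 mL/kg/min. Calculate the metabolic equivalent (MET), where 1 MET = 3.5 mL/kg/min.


MET = VO2 / 3.5
= 55.32 / 3.5
= 15.81 METs

15.81 METs


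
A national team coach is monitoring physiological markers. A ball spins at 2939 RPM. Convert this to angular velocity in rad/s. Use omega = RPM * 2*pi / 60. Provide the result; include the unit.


omega = 2939 * 2 * pi / 60
= 2939 * 6.28318531 / 60
= 18466.282 / 60
= 307.771 rad/s

307.771 rad/s


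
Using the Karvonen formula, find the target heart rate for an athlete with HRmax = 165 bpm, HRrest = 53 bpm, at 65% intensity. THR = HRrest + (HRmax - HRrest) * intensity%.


HRR = 165 - 53 = 112
THR = 53 + 112 * 0.65
= 53 + 72.8
= 125.8 bpm

125.8 bpm


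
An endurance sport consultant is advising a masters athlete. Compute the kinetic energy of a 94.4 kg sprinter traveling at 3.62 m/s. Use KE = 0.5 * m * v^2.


Velocity squared = 13.1044
KE = 0.5 * 94.4 * 13.1044 = 618.53 J

618.53 J


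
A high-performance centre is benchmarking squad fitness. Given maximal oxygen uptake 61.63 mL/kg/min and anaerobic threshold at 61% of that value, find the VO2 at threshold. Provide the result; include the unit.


Percentage as decimal = 0.61
VO2 at AT = 61.63 * 0.61 = 37.59 mL/kg/min

37.59 mL/kg/min


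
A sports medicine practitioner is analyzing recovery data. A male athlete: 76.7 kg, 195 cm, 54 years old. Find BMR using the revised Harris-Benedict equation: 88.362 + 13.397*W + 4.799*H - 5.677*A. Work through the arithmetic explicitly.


Intercept = 88.362
Weight contribution = 13.397 * 76.7 = 1027.5499
Height contribution = 4.799 * 195 = 935.805
Age contribution = 5.677 * 54 = 306.558
BMR = 88.362 + 1027.5499 + 935.805 - 306.558
= 1745.16 kcal/day

1745.16 kcal/day


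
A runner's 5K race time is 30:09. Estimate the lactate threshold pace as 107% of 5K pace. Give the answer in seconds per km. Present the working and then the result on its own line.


Total race time = 30*60 + 9 = 1809 seconds
5K pace = 1809 / 5 = 361.8 sec/km
LT pace = 361.8 * 1.07 = 387.13 sec/km

387.13 s/km


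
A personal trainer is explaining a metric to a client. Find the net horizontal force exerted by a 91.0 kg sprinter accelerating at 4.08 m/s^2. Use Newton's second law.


Newton's second law: F = m * a
F = 91.0 * 4.08 = 371.28 N

371.28 N


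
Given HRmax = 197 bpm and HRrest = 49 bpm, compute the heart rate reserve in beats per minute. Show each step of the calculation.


Heart rate reserve = maximum HR minus resting HR
HRR = 197 - 49 = 148 bpm

148 bpm


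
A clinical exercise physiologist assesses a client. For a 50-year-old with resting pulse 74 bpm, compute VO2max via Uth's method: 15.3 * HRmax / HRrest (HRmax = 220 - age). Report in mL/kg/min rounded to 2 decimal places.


Step 1: HRmax = 220 - 50 = 170 bpm
Step 2: Ratio = 170 / 74 = 2.2973
Step 3: VO2max = 15.3 * 2.2973 = 35.15 mL/kg/min

35.15 mL/kg/min


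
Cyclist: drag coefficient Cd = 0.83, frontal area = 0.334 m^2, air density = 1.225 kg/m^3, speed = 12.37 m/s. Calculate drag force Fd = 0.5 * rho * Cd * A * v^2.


v^2 = 12.37^2 = 153.0169
Fd = 0.5 * 1.225 * 0.83 * 0.334 * 153.0169
= 25.982 N

25.982 N


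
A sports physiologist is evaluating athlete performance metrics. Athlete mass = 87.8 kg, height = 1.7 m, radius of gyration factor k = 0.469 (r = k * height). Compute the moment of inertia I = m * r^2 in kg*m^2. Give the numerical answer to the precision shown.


r = k * height = 0.469 * 1.7 = 0.7973 m
r^2 = 0.7973^2 = 0.635687
I = 87.8 * 0.635687 = 55.813 kg*m^2

55.813 kg*m^2


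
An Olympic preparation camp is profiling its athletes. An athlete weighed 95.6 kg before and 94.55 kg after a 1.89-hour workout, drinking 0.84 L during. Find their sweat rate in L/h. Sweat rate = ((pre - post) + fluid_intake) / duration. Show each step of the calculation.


Body mass change = 1.05 kg
Total sweat loss = 1.05 + 0.84 = 1.89 L
Rate = 1.89 / 1.89 = 1.0 L/h

1.0 L/h


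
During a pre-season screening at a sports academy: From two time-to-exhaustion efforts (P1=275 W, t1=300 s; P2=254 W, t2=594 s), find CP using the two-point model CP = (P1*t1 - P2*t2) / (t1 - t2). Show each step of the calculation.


Work in trial 1 = 82500 J
Work in trial 2 = 150876 J
Delta work = -68376 J
Delta time = -294 s
CP = -68376 / -294 = 232.57 W

232.57 W


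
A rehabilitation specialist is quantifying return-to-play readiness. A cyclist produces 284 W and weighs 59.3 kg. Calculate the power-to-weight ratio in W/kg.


P/W = power / mass
= 284 / 59.3
= 4.789 W/kg

4.789 W/kg


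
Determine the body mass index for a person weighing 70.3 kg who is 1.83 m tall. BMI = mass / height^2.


BMI = mass / height^2
= 70.3 / 1.83^2
= 70.3 / 3.3489
= 20.99 kg/m^2

20.99 kg/m^2


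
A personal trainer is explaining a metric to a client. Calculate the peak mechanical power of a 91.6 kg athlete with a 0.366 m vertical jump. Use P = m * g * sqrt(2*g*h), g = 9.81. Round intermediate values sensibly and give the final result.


First, sqrt(2gh) = sqrt(2 * 9.81 * 0.366)
= sqrt(7.18092) = 2.679724 m/s
Power = 91.6 * 9.81 * 2.679724 = 2407.99 W

2407.99 W


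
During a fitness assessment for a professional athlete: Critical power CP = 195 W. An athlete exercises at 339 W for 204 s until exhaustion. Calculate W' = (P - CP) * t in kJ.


P - CP = 339 - 195 = 144 W
W' = 144 * 204 = 29376 J
= 29376 / 1000 = 29.376 kJ

29.376 kJ


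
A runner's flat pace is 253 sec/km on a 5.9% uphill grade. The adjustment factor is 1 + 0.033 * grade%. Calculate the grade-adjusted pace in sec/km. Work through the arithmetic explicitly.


Factor = 1 + 0.033 * 5.9 = 1.1947
Adjusted pace = 253 * 1.1947
= 302.26 sec/km

302.26 s/km


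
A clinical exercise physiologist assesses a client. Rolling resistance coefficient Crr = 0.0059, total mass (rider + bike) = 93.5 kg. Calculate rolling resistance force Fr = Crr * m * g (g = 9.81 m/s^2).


Fr = Crr * m * g
= 0.0059 * 93.5 * 9.81
= 5.412 N

5.412 N


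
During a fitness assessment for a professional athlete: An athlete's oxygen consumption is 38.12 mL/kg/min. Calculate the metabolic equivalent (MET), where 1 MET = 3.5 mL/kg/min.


MET = VO2 / 3.5
= 38.12 / 3.5
= 10.89 METs

10.89 METs


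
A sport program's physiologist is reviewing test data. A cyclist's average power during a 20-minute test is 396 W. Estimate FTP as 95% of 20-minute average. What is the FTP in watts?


FTP = 20-min power * 0.95
= 396 * 0.95
= 376.2 W

376.2 W


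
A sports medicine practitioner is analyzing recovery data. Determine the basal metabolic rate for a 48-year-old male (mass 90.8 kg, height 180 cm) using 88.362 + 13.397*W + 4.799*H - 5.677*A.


BMR = 88.362 + 13.397*90.8 + 4.799*180 - 5.677*48
= 1896.13 kcal/day

1896.13 kcal/day


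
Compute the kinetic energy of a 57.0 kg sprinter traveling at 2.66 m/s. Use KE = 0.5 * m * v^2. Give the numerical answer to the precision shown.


Velocity squared = 7.0756
KE = 0.5 * 57.0 * 7.0756 = 201.65 J

201.65 J


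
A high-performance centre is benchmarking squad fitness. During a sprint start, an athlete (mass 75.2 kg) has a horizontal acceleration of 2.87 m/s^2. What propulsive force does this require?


Propulsive force = mass * acceleration
= 75.2 kg * 2.87 m/s^2
= 215.82 N

215.82 N


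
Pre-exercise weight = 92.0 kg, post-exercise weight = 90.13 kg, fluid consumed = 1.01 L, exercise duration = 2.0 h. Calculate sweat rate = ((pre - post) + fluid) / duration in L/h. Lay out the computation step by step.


Weight loss = 92.0 - 90.13 = 1.87 kg (approx L)
Total sweat = 1.87 + 1.01 = 2.88 L
Sweat rate = 2.88 / 2.0 = 1.44 L/h

1.44 L/h


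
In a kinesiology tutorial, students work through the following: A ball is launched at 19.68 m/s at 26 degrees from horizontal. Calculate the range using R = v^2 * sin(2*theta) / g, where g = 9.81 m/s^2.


sin(2 * 26) = sin(52) = 0.788011
v^2 = 19.68^2 = 387.3024
R = 387.3024 * 0.788011 / 9.81
= 31.111 m

31.111 m


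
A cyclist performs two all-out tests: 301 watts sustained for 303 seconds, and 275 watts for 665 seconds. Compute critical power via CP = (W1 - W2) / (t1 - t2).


W1 = P1 * t1 = 301 * 303 = 91203 J
W2 = P2 * t2 = 275 * 665 = 182875 J
CP = (91203 - 182875) / (303 - 665)
= 253.24 W

253.24 W


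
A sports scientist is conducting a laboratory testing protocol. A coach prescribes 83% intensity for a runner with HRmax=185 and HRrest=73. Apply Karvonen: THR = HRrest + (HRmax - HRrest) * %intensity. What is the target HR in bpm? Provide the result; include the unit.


Heart rate reserve = 185 - 73 = 112
Intensity fraction = 83 / 100 = 0.83
THR = 73 + 112 * 0.83 = 165.96 bpm

165.96 bpm


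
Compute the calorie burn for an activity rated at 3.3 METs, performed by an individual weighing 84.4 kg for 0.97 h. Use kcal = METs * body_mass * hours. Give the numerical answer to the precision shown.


Product of METs and mass = 3.3 * 84.4 = 278.52
Total kcal = 278.52 * 0.97 = 270.16 kcal

270.16 kcal


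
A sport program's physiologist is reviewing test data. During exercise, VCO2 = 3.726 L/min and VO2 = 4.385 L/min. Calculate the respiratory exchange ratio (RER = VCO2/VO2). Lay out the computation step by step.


RER = VCO2 / VO2
= 3.726 / 4.385
= 0.8497

0.8497


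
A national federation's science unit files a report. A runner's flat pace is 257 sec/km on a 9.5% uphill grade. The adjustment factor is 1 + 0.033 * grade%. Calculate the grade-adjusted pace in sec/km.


Factor = 1 + 0.033 * 9.5 = 1.3135
Adjusted pace = 257 * 1.3135
= 337.57 sec/km

337.57 s/km


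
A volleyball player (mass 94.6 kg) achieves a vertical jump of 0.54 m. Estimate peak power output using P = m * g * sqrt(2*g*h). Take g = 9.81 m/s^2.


2 * g * h = 2 * 9.81 * 0.54 = 10.5948
sqrt(10.5948) = 3.254965 m/s
P = 94.6 * 9.81 * 3.254965 = 3020.69 W

3020.69 W


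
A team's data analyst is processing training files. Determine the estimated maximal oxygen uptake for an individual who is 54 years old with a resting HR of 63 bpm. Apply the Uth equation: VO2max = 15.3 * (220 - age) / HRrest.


HRmax = 220 - 54 = 166
VO2max = 15.3 * (166 / 63)
= 15.3 * 2.6349
= 40.31 mL/kg/min

40.31 mL/kg/min


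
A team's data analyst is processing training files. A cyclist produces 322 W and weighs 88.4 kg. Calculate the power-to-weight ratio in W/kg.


P/W = power / mass
= 322 / 88.4
= 3.643 W/kg

3.643 W/kg


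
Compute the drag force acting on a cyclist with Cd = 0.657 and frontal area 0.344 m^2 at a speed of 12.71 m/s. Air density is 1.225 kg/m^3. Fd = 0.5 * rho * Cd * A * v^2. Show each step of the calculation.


Step 1: v^2 = 161.5441
Step 2: Fd = 0.5 * 1.225 * 0.657 * 0.344 * 161.5441
= 22.363 N

22.363 N


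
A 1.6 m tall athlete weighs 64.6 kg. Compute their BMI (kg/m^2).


height^2 = 2.56 m^2
BMI = 64.6 / 2.56 = 25.23 kg/m^2

25.23 kg/m^2


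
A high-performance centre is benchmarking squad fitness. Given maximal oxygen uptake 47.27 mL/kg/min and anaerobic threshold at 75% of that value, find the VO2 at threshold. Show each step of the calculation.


Percentage as decimal = 0.75
VO2 at AT = 47.27 * 0.75 = 35.45 mL/kg/min

35.45 mL/kg/min


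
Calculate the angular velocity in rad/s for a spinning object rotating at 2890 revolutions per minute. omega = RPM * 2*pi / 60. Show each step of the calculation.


omega = RPM * 2*pi / 60
= 2890 * 6.28318531 / 60
= 302.64 rad/s

302.64 rad/s


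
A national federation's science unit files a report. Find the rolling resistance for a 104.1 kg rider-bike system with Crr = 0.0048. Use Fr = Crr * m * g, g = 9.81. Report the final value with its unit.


m * g = 104.1 * 9.81 = 1021.221 N
Fr = 0.0048 * 1021.221 = 4.902 N

4.902 N


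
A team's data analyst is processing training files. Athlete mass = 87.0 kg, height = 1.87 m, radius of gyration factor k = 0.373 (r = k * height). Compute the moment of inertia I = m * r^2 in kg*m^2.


r = k * height = 0.373 * 1.87 = 0.69751 m
r^2 = 0.69751^2 = 0.48652
I = 87.0 * 0.48652 = 42.327 kg*m^2

42.327 kg*m^2


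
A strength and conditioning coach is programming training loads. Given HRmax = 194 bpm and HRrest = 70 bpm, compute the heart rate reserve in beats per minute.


Heart rate reserve = maximum HR minus resting HR
HRR = 194 - 70 = 124 bpm

124 bpm


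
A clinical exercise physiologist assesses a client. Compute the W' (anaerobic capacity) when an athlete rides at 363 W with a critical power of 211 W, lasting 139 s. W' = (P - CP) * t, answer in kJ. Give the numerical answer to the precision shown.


Above-CP power = 152 W
Duration = 139 s
W' = 152 * 139 = 21128 J
Convert: 21128 / 1000 = 21.128 kJ

21.128 kJ


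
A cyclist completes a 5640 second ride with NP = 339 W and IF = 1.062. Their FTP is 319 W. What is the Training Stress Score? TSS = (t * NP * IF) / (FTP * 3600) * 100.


t * NP * IF = 5640 * 339 * 1.062 = 2030501.52
FTP * 3600 = 1148400
TSS = (2030501.52 / 1148400) * 100 = 176.81

176.81 TSS


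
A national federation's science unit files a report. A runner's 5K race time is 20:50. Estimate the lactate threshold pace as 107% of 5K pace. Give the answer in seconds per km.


Total race time = 20*60 + 50 = 1250 seconds
5K pace = 1250 / 5 = 250.0 sec/km
LT pace = 250.0 * 1.07 = 267.5 sec/km

267.5 s/km


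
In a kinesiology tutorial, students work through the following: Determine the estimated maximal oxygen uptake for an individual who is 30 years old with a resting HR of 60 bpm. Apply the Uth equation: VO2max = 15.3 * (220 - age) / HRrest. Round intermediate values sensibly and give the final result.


HRmax = 220 - 30 = 190
VO2max = 15.3 * (190 / 60)
= 15.3 * 3.1667
= 48.45 mL/kg/min

48.45 mL/kg/min


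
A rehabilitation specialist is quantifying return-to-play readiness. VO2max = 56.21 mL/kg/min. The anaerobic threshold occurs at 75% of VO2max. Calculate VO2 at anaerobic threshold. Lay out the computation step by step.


AT fraction = 75 / 100 = 0.75
AT VO2 = 56.21 * 0.75
= 42.16 mL/kg/min

42.16 mL/kg/min


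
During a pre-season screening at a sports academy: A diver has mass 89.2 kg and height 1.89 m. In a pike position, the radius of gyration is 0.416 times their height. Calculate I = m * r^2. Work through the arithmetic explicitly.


r = 0.416 * 1.89 = 0.78624 m
I = m * r^2 = 89.2 * 0.618173 = 55.141 kg*m^2

55.141 kg*m^2


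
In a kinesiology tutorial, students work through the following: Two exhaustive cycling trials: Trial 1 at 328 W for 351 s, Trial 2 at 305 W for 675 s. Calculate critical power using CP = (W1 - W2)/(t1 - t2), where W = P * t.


W1 = 328 * 351 = 115128 J
W2 = 305 * 675 = 205875 J
CP = (115128 - 205875) / (351 - 675)
= -90747 / -324
= 280.08 W

280.08 W


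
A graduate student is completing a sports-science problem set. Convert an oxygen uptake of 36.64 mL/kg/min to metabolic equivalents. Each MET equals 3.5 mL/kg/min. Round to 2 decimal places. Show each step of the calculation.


One MET = 3.5 mL/kg/min
Number of METs = 36.64 / 3.5
= 10.47 METs

10.47 METs


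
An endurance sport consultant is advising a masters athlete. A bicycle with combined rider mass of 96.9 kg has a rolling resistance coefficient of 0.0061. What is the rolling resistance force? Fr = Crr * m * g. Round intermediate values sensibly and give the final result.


Fr = 0.0061 * 96.9 * 9.81
= 0.59109 * 9.81
= 5.799 N

5.799 N


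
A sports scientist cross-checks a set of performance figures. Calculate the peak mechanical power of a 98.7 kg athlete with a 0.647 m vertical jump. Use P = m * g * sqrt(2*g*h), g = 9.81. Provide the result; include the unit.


First, sqrt(2gh) = sqrt(2 * 9.81 * 0.647)
= sqrt(12.69414) = 3.562884 m/s
Power = 98.7 * 9.81 * 3.562884 = 3449.75 W

3449.75 W


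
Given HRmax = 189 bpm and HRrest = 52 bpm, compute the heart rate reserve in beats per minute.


Heart rate reserve = maximum HR minus resting HR
HRR = 189 - 52 = 137 bpm

137 bpm


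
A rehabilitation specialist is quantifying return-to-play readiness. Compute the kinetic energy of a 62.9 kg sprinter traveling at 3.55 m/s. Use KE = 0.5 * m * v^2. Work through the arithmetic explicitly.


Velocity squared = 12.6025
KE = 0.5 * 62.9 * 12.6025 = 396.35 J

396.35 J


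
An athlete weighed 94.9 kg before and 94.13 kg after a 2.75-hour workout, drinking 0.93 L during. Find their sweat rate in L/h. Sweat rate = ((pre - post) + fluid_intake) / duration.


Body mass change = 0.77 kg
Total sweat loss = 0.77 + 0.93 = 1.7 L
Rate = 1.7 / 2.75 = 0.618 L/h

0.618 L/h


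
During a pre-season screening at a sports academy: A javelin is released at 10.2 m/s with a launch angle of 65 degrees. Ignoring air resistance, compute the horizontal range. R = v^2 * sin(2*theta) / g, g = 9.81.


Launch speed squared = 104.04
sin(2 * 65 deg) = 0.766044
Range = 104.04 * 0.766044 / 9.81
= 8.124 m

8.124 m


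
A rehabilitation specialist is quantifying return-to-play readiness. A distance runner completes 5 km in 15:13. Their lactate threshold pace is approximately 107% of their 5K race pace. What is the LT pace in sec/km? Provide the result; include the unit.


Convert to seconds: 15 min 13 s = 913 s
Pace per km = 913 / 5 = 182.6 s/km
LT pace = 182.6 * 1.07 = 195.38 s/km

195.38 s/km


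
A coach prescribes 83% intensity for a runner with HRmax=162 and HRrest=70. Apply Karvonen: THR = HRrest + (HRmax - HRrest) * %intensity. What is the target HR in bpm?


Heart rate reserve = 162 - 70 = 92
Intensity fraction = 83 / 100 = 0.83
THR = 70 + 92 * 0.83 = 146.36 bpm

146.36 bpm


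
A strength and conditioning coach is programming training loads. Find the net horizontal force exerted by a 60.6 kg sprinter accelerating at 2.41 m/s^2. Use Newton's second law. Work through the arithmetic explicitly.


Newton's second law: F = m * a
F = 60.6 * 2.41 = 146.05 N

146.05 N


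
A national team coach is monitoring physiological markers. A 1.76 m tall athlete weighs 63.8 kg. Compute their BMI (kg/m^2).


height^2 = 3.0976 m^2
BMI = 63.8 / 3.0976 = 20.6 kg/m^2

20.6 kg/m^2


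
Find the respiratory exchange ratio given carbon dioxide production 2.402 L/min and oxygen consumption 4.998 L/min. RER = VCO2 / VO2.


VCO2 = 2.402 L/min
VO2 = 4.998 L/min
RER = 2.402 / 4.998 = 0.4806

0.4806


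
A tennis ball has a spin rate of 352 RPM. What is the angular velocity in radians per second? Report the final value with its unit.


Convert RPM to rad/s: multiply by 2*pi and divide by 60
omega = 352 * 2 * pi / 60
= 36.861 rad/s

36.861 rad/s


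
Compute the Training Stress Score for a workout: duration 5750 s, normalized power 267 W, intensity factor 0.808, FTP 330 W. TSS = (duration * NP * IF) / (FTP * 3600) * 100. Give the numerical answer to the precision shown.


Product = 5750 * 267 * 0.808 = 1240482.0
Base = 330 * 3600 = 1188000
TSS = 1240482.0 / 1188000 * 100 = 104.42

104.42 TSS


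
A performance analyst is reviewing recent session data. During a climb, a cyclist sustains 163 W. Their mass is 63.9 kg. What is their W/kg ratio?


Power-to-weight = 163 W / 63.9 kg
= 2.551 W/kg

2.551 W/kg


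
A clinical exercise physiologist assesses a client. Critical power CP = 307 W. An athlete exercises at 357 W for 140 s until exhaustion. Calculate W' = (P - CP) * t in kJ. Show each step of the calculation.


P - CP = 357 - 307 = 50 W
W' = 50 * 140 = 7000 J
= 7000 / 1000 = 7.0 kJ

7.0 kJ


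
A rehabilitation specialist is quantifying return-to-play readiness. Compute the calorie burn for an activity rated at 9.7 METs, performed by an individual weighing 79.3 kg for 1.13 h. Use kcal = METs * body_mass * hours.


Product of METs and mass = 9.7 * 79.3 = 769.21
Total kcal = 769.21 * 1.13 = 869.21 kcal

869.21 kcal


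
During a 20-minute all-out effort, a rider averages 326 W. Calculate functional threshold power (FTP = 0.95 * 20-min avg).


FTP = 0.95 * 326
= 309.7 W

309.7 W


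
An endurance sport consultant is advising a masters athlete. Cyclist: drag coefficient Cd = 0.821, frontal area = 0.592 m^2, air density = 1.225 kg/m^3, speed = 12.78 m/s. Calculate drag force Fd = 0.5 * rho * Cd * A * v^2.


v^2 = 12.78^2 = 163.3284
Fd = 0.5 * 1.225 * 0.821 * 0.592 * 163.3284
= 48.622 N

48.622 N


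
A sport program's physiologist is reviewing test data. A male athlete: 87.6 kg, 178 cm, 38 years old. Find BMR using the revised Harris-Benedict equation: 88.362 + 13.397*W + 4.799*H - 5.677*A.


Intercept = 88.362
Weight contribution = 13.397 * 87.6 = 1173.5772
Height contribution = 4.799 * 178 = 854.222
Age contribution = 5.677 * 38 = 215.726
BMR = 88.362 + 1173.5772 + 854.222 - 215.726
= 1900.44 kcal/day

1900.44 kcal/day


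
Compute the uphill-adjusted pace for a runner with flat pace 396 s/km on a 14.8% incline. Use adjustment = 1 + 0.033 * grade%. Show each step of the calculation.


Adjustment factor = 1 + 0.033 * 14.8 = 1.4884
Grade-adjusted pace = 396 * 1.4884 = 589.41 s/km

589.41 s/km


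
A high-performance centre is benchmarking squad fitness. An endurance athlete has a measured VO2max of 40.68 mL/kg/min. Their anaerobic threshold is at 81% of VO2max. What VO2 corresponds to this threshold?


Anaerobic threshold VO2 = VO2max * 81%
= 40.68 * 0.81
= 32.95 mL/kg/min

32.95 mL/kg/min


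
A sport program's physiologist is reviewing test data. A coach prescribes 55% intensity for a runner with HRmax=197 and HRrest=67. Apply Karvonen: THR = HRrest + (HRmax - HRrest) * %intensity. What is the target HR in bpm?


Heart rate reserve = 197 - 67 = 130
Intensity fraction = 55 / 100 = 0.55
THR = 67 + 130 * 0.55 = 138.5 bpm

138.5 bpm


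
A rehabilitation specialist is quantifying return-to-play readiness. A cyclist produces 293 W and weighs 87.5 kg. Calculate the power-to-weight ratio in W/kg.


P/W = power / mass
= 293 / 87.5
= 3.349 W/kg

3.349 W/kg


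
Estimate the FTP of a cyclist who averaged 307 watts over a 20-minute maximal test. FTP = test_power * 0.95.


FTP = 307 * 0.95 = 291.65 W

291.65 W


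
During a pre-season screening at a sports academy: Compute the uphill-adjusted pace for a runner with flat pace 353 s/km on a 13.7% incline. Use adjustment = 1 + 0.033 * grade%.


Adjustment factor = 1 + 0.033 * 13.7 = 1.4521
Grade-adjusted pace = 353 * 1.4521 = 512.59 s/km

512.59 s/km


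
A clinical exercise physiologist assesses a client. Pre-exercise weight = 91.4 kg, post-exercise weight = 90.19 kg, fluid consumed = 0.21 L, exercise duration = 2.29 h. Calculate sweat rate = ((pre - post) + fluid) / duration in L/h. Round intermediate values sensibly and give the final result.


Weight loss = 91.4 - 90.19 = 1.21 kg (approx L)
Total sweat = 1.21 + 0.21 = 1.42 L
Sweat rate = 1.42 / 2.29 = 0.62 L/h

0.62 L/h


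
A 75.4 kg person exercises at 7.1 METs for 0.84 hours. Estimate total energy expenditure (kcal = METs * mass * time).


Energy = METs * mass(kg) * time(h)
= 7.1 * 75.4 * 0.84
= 449.69 kcal

449.69 kcal


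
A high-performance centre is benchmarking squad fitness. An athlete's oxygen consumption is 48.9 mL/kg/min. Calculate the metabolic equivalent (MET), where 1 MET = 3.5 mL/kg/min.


MET = VO2 / 3.5
= 48.9 / 3.5
= 13.97 METs

13.97 METs


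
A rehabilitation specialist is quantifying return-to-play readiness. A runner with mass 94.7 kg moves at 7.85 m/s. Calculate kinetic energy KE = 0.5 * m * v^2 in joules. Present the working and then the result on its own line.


v^2 = 7.85^2 = 61.6225
KE = 0.5 * 94.7 * 61.6225
= 2917.83 J

2917.83 J


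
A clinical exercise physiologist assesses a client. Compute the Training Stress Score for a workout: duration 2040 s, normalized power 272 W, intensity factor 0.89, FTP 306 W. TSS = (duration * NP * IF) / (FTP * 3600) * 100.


Product = 2040 * 272 * 0.89 = 493843.2
Base = 306 * 3600 = 1101600
TSS = 493843.2 / 1101600 * 100 = 44.83

44.83 TSS


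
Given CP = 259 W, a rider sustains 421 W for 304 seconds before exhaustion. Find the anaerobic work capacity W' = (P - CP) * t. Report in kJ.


Excess power = 421 - 259 = 162 W
Work above CP = 162 * 304 = 49248 J
W' = 49.248 kJ

49.248 kJ


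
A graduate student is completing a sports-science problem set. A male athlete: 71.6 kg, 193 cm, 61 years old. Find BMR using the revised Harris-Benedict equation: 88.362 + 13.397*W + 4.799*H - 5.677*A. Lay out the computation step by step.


Intercept = 88.362
Weight contribution = 13.397 * 71.6 = 959.2252
Height contribution = 4.799 * 193 = 926.207
Age contribution = 5.677 * 61 = 346.297
BMR = 88.362 + 959.2252 + 926.207 - 346.297
= 1627.5 kcal/day

1627.5 kcal/day


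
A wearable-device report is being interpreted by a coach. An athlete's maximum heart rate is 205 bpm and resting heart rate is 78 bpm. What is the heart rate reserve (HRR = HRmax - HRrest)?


HRR = HRmax - HRrest
= 205 - 78
= 127 bpm

127 bpm


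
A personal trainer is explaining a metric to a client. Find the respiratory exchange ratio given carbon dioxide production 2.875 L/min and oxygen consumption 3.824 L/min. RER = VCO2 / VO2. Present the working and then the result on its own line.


VCO2 = 2.875 L/min
VO2 = 3.824 L/min
RER = 2.875 / 3.824 = 0.7518

0.7518


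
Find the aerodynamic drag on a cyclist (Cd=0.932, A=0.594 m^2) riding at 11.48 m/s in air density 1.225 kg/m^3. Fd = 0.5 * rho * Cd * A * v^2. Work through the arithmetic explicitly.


Fd = 0.5 * 1.225 * 0.932 * 0.594 * 11.48^2
= 0.5 * 1.225 * 0.932 * 0.594 * 131.7904
= 44.688 N

44.688 N


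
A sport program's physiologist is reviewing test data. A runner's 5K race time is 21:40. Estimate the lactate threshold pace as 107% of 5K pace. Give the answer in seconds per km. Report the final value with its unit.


Total race time = 21*60 + 40 = 1300 seconds
5K pace = 1300 / 5 = 260.0 sec/km
LT pace = 260.0 * 1.07 = 278.2 sec/km

278.2 s/km


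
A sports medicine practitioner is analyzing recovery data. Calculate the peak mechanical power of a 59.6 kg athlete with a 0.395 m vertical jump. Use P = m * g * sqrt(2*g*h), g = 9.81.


First, sqrt(2gh) = sqrt(2 * 9.81 * 0.395)
= sqrt(7.7499) = 2.783864 m/s
Power = 59.6 * 9.81 * 2.783864 = 1627.66 W

1627.66 W


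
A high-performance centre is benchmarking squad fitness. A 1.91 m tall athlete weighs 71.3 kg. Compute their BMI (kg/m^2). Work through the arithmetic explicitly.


height^2 = 3.6481 m^2
BMI = 71.3 / 3.6481 = 19.54 kg/m^2

19.54 kg/m^2


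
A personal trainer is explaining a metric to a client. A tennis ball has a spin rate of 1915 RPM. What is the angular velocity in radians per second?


Convert RPM to rad/s: multiply by 2*pi and divide by 60
omega = 1915 * 2 * pi / 60
= 200.538 rad/s

200.538 rad/s


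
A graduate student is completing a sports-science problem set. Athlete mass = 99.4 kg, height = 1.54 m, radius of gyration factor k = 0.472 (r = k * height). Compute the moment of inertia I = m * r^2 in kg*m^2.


r = k * height = 0.472 * 1.54 = 0.72688 m
r^2 = 0.72688^2 = 0.528355
I = 99.4 * 0.528355 = 52.518 kg*m^2

52.518 kg*m^2


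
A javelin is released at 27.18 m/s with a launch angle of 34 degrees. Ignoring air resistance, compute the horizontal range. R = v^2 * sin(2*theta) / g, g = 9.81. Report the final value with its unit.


Launch speed squared = 738.7524
sin(2 * 34 deg) = 0.927184
Range = 738.7524 * 0.927184 / 9.81
= 69.823 m

69.823 m


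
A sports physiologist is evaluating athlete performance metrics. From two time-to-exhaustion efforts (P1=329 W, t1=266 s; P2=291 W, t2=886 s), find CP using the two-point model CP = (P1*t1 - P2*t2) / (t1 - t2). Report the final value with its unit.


Work in trial 1 = 87514 J
Work in trial 2 = 257826 J
Delta work = -170312 J
Delta time = -620 s
CP = -170312 / -620 = 274.7 W

274.7 W


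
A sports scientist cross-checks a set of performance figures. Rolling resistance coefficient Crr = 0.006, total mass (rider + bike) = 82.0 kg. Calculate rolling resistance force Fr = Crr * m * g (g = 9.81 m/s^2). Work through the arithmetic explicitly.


Fr = Crr * m * g
= 0.006 * 82.0 * 9.81
= 4.827 N

4.827 N


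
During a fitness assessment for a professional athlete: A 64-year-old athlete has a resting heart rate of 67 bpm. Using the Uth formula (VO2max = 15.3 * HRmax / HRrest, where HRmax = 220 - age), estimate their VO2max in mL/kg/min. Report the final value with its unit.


HRmax = 220 - 64 = 156 bpm
Ratio = HRmax / HRrest = 156 / 67 = 2.3284
VO2max = 15.3 * 2.3284 = 35.62 mL/kg/min

35.62 mL/kg/min


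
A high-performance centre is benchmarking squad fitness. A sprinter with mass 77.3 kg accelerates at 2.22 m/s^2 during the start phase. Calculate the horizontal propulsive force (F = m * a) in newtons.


F = m * a
= 77.3 * 2.22
= 171.61 N

171.61 N


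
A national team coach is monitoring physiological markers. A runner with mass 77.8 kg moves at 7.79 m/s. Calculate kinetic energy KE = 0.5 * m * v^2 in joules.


v^2 = 7.79^2 = 60.6841
KE = 0.5 * 77.8 * 60.6841
= 2360.61 J

2360.61 J


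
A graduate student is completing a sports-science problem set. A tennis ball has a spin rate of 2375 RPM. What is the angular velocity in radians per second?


Convert RPM to rad/s: multiply by 2*pi and divide by 60
omega = 2375 * 2 * pi / 60
= 248.709 rad/s

248.709 rad/s


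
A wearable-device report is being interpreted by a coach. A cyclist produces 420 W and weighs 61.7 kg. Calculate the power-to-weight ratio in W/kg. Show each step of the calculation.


P/W = power / mass
= 420 / 61.7
= 6.807 W/kg

6.807 W/kg


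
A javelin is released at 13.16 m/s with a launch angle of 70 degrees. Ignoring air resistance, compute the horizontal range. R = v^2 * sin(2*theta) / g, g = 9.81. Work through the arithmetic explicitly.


Launch speed squared = 173.1856
sin(2 * 70 deg) = 0.642788
Range = 173.1856 * 0.642788 / 9.81
= 11.348 m

11.348 m


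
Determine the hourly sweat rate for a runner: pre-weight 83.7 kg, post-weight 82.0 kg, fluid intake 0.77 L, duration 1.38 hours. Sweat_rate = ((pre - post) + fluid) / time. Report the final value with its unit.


Mass lost = 83.7 - 82.0 = 1.7 kg
Add fluid consumed: 1.7 + 0.77 = 2.47 L total sweat
Sweat rate = 2.47 / 1.38 = 1.79 L/h

1.79 L/h


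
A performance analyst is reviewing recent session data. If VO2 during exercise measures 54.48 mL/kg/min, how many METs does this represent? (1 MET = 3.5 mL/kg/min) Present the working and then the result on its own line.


METs = VO2 / 3.5 = 54.48 / 3.5 = 15.57

15.57 METs


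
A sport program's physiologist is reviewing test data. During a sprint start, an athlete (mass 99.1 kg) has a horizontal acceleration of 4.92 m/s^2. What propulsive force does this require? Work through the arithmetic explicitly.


Propulsive force = mass * acceleration
= 99.1 kg * 4.92 m/s^2
= 487.57 N

487.57 N


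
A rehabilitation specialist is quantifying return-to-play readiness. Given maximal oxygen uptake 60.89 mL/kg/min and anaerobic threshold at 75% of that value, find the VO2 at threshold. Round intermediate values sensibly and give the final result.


Percentage as decimal = 0.75
VO2 at AT = 60.89 * 0.75 = 45.67 mL/kg/min

45.67 mL/kg/min


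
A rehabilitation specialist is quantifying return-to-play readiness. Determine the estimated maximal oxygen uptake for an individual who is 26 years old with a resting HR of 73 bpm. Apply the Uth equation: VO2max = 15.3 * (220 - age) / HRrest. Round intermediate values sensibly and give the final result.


HRmax = 220 - 26 = 194
VO2max = 15.3 * (194 / 73)
= 15.3 * 2.6575
= 40.66 mL/kg/min

40.66 mL/kg/min


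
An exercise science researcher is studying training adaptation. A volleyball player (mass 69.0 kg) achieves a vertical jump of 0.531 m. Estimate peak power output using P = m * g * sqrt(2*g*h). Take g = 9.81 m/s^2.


2 * g * h = 2 * 9.81 * 0.531 = 10.41822
sqrt(10.41822) = 3.227727 m/s
P = 69.0 * 9.81 * 3.227727 = 2184.82 W

2184.82 W


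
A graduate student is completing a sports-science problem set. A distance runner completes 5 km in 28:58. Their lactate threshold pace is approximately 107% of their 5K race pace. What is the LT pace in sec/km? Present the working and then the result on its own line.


Convert to seconds: 28 min 58 s = 1738 s
Pace per km = 1738 / 5 = 347.6 s/km
LT pace = 347.6 * 1.07 = 371.93 s/km

371.93 s/km


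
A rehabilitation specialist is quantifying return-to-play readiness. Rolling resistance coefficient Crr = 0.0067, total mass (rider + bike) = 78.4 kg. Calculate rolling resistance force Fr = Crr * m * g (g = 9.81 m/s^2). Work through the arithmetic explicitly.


Fr = Crr * m * g
= 0.0067 * 78.4 * 9.81
= 5.153 N

5.153 N


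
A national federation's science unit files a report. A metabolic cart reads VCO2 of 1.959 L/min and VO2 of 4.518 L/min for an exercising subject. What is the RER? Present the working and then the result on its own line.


RER = VCO2 / VO2 = 1.959 / 4.518 = 0.4336

0.4336


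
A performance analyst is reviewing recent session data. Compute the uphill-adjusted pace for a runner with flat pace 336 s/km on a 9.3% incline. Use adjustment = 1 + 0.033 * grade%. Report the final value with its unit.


Adjustment factor = 1 + 0.033 * 9.3 = 1.3069
Grade-adjusted pace = 336 * 1.3069 = 439.12 s/km

439.12 s/km


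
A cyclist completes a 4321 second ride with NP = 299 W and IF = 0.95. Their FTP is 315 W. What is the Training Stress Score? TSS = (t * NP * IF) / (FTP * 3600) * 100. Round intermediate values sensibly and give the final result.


t * NP * IF = 4321 * 299 * 0.95 = 1227380.05
FTP * 3600 = 1134000
TSS = (1227380.05 / 1134000) * 100 = 108.23

108.23 TSS


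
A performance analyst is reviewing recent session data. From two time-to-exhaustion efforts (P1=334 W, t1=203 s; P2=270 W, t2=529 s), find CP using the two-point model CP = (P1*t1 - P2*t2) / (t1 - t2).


Work in trial 1 = 67802 J
Work in trial 2 = 142830 J
Delta work = -75028 J
Delta time = -326 s
CP = -75028 / -326 = 230.15 W

230.15 W


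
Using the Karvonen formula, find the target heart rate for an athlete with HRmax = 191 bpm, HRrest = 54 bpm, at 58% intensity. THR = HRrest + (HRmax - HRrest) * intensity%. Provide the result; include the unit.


HRR = 191 - 54 = 137
THR = 54 + 137 * 0.58
= 54 + 79.46
= 133.46 bpm

133.46 bpm


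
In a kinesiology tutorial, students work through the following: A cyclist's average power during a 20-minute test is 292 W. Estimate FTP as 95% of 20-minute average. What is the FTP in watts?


FTP = 20-min power * 0.95
= 292 * 0.95
= 277.4 W

277.4 W


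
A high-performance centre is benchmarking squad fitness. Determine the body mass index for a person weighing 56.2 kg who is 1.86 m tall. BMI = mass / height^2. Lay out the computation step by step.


BMI = mass / height^2
= 56.2 / 1.86^2
= 56.2 / 3.4596
= 16.24 kg/m^2

16.24 kg/m^2


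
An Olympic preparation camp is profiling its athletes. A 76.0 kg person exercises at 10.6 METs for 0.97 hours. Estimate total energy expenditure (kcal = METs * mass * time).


Energy = METs * mass(kg) * time(h)
= 10.6 * 76.0 * 0.97
= 781.43 kcal

781.43 kcal
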